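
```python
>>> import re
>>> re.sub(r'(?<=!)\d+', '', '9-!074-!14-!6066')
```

The lookaround is zero-width — it requires the adjacent text to match without consuming it, so the asserted text isn't part of the match.
Every occurrence is swapped for ''.

'9-!-!-!'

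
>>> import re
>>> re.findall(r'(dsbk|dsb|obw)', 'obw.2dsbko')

`|` is ordered: at each position the engine commits to the first alternative that works.
Matches: at [0:3] match 'obw', group 1 = 'obw'; at [5:9] match 'dsbk', group 1 = 'dsbk'.
`findall` collects group 1 from each match (2 total).

['obw', 'dsbk']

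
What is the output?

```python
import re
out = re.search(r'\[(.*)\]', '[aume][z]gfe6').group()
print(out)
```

The match spans [0:9] → '[aume][z]'.

[aume][z]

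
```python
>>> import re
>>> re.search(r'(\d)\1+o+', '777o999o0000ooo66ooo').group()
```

The backreference `\1` re-matches whatever the first group consumed, character for character.
`re.search` tries every starting position until one works.
The match spans [0:4] → '777o'.
Captured: group 1 = '7'.

'777o'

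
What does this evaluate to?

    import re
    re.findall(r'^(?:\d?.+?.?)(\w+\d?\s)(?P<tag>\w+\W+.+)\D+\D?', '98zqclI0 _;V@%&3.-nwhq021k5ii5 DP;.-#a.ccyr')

The `?` after the quantifier makes it lazy — it takes as little as possible before letting the rest of the pattern try.
`findall` packs the 2 group values into a tuple for every match.

[('qclI0 ', '_;V@%&3.-nwhq021k5ii5 DP;.-#a.ccy')]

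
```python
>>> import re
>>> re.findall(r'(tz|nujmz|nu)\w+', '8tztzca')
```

`findall` collects group 1 from the one match (1 total).

['tz']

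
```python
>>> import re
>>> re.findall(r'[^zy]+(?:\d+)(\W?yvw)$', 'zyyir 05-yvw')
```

['-yvw']

The pattern matches one or more of any character except [zy]; then one or more of a digit (non-capturing group); then optionally a non-word character, then the literal 'yvw' (captured); then anchored at the end.
Scanning left to right: at [3:12] match 'ir 05-yvw', group 1 = '-yvw'.
Because there's exactly one group, `findall` drops the full match and keeps group 1 from the one hit.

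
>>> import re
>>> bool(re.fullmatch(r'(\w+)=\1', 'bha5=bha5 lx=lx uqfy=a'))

False

`\1` is not a pattern — it's the concrete string captured by group 1, re-applied verbatim.
`fullmatch` succeeds only if the pattern covers the string from start to end.
Here the pattern can't cover the whole string, so the call returns None, and `bool(None)` is False.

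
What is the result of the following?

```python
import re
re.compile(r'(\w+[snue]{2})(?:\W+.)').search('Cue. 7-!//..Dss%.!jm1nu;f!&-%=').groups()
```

('Cue',)

The match spans [0:6] → 'Cue. 7'.
Captured: group 1 = 'Cue'.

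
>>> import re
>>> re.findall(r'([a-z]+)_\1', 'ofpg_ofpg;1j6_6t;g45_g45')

The backreference `\1` re-matches whatever the first group consumed, character for character.
Matches: at [0:9] match 'ofpg_ofpg', group 1 = 'ofpg'.
With a single group, `findall` returns only what that group captured — 1 item.

['ofpg']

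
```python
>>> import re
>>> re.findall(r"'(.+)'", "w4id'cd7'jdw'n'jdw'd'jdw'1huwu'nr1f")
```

With a single group, `findall` returns only what that group captured — 1 item.

["cd7'jdw'n'jdw'd'jdw'1huwu"]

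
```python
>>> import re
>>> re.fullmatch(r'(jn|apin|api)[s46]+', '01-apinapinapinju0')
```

None

`re.fullmatch` requires the pattern to consume the entire string.
Here the pattern can't cover the whole string, so the call returns None.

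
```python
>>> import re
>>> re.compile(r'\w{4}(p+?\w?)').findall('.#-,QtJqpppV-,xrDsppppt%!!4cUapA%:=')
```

['pp', 'pp', 'pA']

Because there's exactly one group, `findall` drops the full match and keeps group 1 from each hit.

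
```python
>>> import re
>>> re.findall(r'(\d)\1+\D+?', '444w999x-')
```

['4', '9']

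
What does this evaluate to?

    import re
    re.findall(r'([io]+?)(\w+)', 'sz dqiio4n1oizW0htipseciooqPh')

[('i', 'io4n1oizW0htipseciooqPh')]

Pattern: one or more of one of [io] (lazy) (captured); then one or more of a word character (captured).
Matches: at [5:29] match 'iio4n1oizW0htipseciooqPh', groups = ('i', 'io4n1oizW0htipseciooqPh').
Multiple groups make `findall` return tuples — one 2-tuple for the one match.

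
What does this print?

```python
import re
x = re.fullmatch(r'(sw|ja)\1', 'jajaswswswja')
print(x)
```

None

A backreference is literal: `\1` must see the identical characters the first group matched.
`re.fullmatch` is like wrapping the pattern in `^…$` (in single-line mode).
Here there's no way to consume every character, so the call returns None.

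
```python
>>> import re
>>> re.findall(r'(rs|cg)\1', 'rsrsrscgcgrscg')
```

['rs', 'cg']

The backreference `\1` re-matches whatever the first group consumed, character for character.
Because there's exactly one group, `findall` drops the full match and keeps group 1 from each hit.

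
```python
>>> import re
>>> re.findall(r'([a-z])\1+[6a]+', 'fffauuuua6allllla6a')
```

The backreference `\1` re-matches whatever the first group consumed, character for character.
`findall` collects group 1 from each match (3 total).

['f', 'u', 'l']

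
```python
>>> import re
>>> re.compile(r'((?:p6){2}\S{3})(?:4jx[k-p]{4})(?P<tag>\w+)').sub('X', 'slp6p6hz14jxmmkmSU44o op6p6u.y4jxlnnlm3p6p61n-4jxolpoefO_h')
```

Pattern: the literal 'p6' repeated 2 times, then exactly 3 of a non-whitespace character (captured); then the literal '4jx', then exactly 4 of a character in [k-p] (non-capturing group); then one or more of a word character (captured as 'tag').
Each match is replaced by 'X'.

'slX oX-4jxolpoefO_h'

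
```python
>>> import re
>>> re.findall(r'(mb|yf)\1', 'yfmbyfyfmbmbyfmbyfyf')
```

After group 1 captures some text, `\1` only succeeds where that same text appears again.
One capturing group, so `findall` returns just the captured substring from each match — 3 in all.

['yf', 'mb', 'yf']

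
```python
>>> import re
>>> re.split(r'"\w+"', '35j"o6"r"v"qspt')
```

`split` removes every match and returns the 3 fragments in between.

['35j', 'r', 'qspt']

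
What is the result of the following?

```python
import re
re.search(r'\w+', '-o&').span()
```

(1, 2)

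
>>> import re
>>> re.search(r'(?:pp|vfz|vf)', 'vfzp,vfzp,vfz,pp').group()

'vfz'

`|` is ordered: at each position the engine commits to the first alternative that works.
The match spans [0:3] → 'vfz'.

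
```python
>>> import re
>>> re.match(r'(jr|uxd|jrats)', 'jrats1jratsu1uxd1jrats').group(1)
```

`|` is ordered: at each position the engine commits to the first alternative that works.
With `match`, the pattern is implicitly anchored at the beginning.
The match spans [0:2] → 'jr'.
Captured: group 1 = 'jr'.

'jr'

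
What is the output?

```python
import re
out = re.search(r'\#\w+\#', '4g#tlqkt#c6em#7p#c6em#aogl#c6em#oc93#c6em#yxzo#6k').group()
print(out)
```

#tlqkt#

`re.search` scans for the first position where the pattern succeeds.
The match spans [2:9] → '#tlqkt#'.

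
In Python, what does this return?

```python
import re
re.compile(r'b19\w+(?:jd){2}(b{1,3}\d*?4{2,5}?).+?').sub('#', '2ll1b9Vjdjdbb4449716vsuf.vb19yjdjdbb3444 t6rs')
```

The pattern matches the literal 'b19', then one or more of a word character, then the literal 'jd' repeated 2 times; then 1 to 3 of the literal 'b', then zero or more of a digit (lazy), then 2 to 5 of a literal '4' (lazy) (captured); then one or more of any character (lazy).
Lazy quantifiers expand one character at a time until the remainder of the pattern can match.
Matches: at [26:40] → 'b19yjdjdbb3444'.
Each match is replaced by '#'.

'2ll1b9Vjdjdbb4449716vsuf.v# t6rs'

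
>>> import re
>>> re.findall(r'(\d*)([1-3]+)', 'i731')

Pattern: zero or more of a digit (captured); then one or more of a character in [1-3] (captured).
Walking the string: at [1:4] match '731', groups = ('73', '1').
Multiple groups make `findall` return tuples — one 2-tuple for the one match.

[('73', '1')]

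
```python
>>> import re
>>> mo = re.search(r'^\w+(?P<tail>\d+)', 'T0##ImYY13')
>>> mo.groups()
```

('0',)

Pattern: anchored at the start of the string; then one or more of a word character; then one or more of a digit (captured as 'tail').
`re.search` scans for the first position where the pattern succeeds.
The match spans [0:2] → 'T0'.
Captured: group 1 = '0'.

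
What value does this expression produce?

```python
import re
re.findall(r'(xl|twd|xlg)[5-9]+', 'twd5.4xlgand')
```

['twd']

`findall` collects group 1 from the one match (1 total).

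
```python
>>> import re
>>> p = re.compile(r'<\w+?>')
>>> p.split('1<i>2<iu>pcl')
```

['1', '2', 'pcl']

`split` removes every match and returns the 3 fragments in between.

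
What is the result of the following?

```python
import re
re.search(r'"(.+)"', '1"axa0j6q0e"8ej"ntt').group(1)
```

The match spans [1:16] → '"axa0j6q0e"8ej"'.
Captured: group 1 = 'axa0j6q0e"8ej'.

'axa0j6q0e"8ej'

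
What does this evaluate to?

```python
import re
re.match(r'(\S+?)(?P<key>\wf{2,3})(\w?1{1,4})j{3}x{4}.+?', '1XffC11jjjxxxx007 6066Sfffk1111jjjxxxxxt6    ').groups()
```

('1', 'Xff', 'C11')

The pattern matches one or more of a non-whitespace character (lazy) (captured); then a word character, then 2 to 3 of the literal 'f' (captured as 'key'); then optionally a word character, then 1 to 4 of a literal '1' (captured); then exactly 3 of a literal 'j', then exactly 4 of the literal 'x', then one or more of any character (lazy).
With `match`, the pattern is implicitly anchored at the beginning.
The match spans [0:15] → '1XffC11jjjxxxx0'.
Captured: group 1 = '1', group 2 = 'Xff', group 3 = 'C11'.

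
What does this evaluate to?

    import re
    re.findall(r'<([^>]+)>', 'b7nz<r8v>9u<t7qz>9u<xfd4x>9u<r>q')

Scanning left to right: at [4:9] match '<r8v>', group 1 = 'r8v'; at [11:17] match '<t7qz>', group 1 = 't7qz'; at [19:26] match '<xfd4x>', group 1 = 'xfd4x'; at [28:31] match '<r>', group 1 = 'r'.
`findall` collects group 1 from each match (4 total).

['r8v', 't7qz', 'xfd4x', 'r']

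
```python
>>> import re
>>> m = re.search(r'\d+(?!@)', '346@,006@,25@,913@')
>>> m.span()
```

(0, 2)

The negative lookaround is zero-width — it rules out positions where the adjacent text would match, without consuming anything.
The match spans [0:2] → '34'.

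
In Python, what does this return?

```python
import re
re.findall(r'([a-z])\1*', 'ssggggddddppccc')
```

`\1` is not a pattern — it's the concrete string captured by group 1, re-applied verbatim.
One capturing group, so `findall` returns just the captured substring from each match — 5 in all.

['s', 'g', 'd', 'p', 'c']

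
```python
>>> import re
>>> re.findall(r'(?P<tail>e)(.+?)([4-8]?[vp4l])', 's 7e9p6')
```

[('e', '9', 'p')]

This matches a literal 'e' (captured as 'tail'); then one or more of any character (lazy) (captured); then optionally a character in [4-8], then one of [vp4l] (captured).
Scanning left to right: at [3:6] match 'e9p', groups = ('e', '9', 'p').
3 groups means the one result is a tuple of 3 captured strings — 1 here.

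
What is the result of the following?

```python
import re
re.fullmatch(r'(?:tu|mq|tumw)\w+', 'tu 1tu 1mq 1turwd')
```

None

`re.fullmatch` requires the pattern to consume the entire string.
Here there's no way to consume every character, so the call returns None.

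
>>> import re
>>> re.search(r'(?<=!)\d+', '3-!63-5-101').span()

(3, 5)

The lookaround is zero-width — it requires the adjacent text to match without consuming it, so the asserted text isn't part of the match.
The match spans [3:5] → '63'.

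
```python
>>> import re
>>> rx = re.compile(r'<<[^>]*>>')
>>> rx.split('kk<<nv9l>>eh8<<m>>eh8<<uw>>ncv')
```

['kk', 'eh8', 'eh8', 'ncv']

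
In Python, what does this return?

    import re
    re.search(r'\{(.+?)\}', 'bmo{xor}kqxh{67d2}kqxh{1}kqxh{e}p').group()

'{xor}'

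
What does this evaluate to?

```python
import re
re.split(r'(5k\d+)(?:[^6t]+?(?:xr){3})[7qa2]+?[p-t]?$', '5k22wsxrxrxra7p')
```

The pattern matches the literal '5k', then one or more of a digit (captured); then one or more of any character except [6t] (lazy), then the literal 'xr' repeated 3 times (non-capturing group); then one or more of one of [7qa2] (lazy), then optionally a character in [p-t]; then anchored at the end.
Matches to split on: at [0:15] → '5k22wsxrxrxra7p'.
Because the pattern has a capturing group, `split` also inserts each captured text between the pieces.

['', '5k22', '']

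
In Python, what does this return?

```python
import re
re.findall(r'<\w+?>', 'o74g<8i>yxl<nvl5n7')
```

No capturing groups, so `findall` returns the 1 full match string.

['<8i>']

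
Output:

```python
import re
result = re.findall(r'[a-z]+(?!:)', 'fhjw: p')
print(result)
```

['fhj', 'p']

The negative lookaround is zero-width — it rules out positions where the adjacent text would match, without consuming anything.
`findall` yields the raw match text (2 of them) because the pattern has no groups.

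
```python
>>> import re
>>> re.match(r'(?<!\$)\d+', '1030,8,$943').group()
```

`(?!…)`/`(?<!…)` only lets a position through if the neighbouring text does NOT match; no characters are consumed.
`re.match` only tries the pattern at the start of the string.
The match spans [0:4] → '1030'.

'1030'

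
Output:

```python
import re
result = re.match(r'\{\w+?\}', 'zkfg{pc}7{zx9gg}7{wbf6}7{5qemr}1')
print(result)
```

None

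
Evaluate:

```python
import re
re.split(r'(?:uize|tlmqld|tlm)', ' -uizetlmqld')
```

[' -', '', '']

Branches in `(...|...)` are attempted left-to-right; the first branch that allows the whole pattern to succeed is taken.
Matches to split on: at [2:6] → 'uize'; at [6:12] → 'tlmqld'.
The string is cut at each match, leaving 3 pieces.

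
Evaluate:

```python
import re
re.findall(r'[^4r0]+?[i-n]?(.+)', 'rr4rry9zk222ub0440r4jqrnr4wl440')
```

This matches one or more of any character except [4r0] (lazy), then optionally a character in [i-n]; then one or more of any character (captured).
Matches: at [5:31] match 'y9zk222ub0440r4jqrnr4wl440', group 1 = '9zk222ub0440r4jqrnr4wl440'.
With a single group, `findall` returns only what that group captured — 1 item.

['9zk222ub0440r4jqrnr4wl440']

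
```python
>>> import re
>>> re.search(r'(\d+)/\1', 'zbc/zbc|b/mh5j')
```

After group 1 captures some text, `\1` only succeeds where that same text appears again.
Here no position works, so the call returns None.

None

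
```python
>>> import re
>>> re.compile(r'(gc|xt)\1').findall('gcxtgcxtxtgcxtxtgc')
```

['xt', 'xt']

A backreference is literal: `\1` must see the identical characters the first group matched.
Because there's exactly one group, `findall` drops the full match and keeps group 1 from each hit.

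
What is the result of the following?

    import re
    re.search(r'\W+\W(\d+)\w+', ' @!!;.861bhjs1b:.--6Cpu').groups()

The pattern matches one or more of a non-word character, then a non-word character; then one or more of a digit (captured); then one or more of a word character.
`search` walks the string left to right and returns the first match it finds.
The match spans [0:15] → ' @!!;.861bhjs1b'.
Captured: group 1 = '861'.

('861',)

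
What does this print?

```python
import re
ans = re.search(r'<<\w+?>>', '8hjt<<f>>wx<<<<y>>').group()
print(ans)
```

`re.search` tries every starting position until one works.
The match spans [4:9] → '<<f>>'.

<<f>>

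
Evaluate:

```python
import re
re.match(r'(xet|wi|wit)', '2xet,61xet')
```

None

`re.match` only tries the pattern at the start of the string.
Here the string doesn't start with a match, so the call returns None.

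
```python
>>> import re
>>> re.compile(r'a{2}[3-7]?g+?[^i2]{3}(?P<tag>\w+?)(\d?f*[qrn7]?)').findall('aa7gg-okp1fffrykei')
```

This matches exactly 2 of the literal 'a', then optionally a character in [3-7], then one or more of a literal 'g' (lazy); then exactly 3 of any character except [i2]; then one or more of a word character (lazy) (captured as 'tag'); then optionally a digit, then zero or more of a literal 'f', then optionally one of [qrn7] (captured).
Lazy quantifiers expand one character at a time until the remainder of the pattern can match.
Walking the string: at [0:8] match 'aa7gg-ok', groups = ('k', '').
With 2 capturing groups, `findall` returns a 2-tuple per match.

[('k', '')]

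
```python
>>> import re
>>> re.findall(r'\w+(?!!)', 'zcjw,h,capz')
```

The negative lookaround is zero-width — it rules out positions where the adjacent text would match, without consuming anything.
`findall` yields the raw match text (3 of them) because the pattern has no groups.

['zcjw', 'h', 'capz']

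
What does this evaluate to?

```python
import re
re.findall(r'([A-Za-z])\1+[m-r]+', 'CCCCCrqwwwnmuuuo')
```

The backreference `\1` re-matches whatever the first group consumed, character for character.
One capturing group, so `findall` returns just the captured substring from each match — 3 in all.

['C', 'w', 'u']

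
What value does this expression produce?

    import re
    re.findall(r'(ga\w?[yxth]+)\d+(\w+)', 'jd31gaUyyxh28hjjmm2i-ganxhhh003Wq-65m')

2 groups means each result is a tuple of 2 captured strings — 2 here.

[('gaUyyxh', 'hjjmm2i'), ('ganxhhh', 'Wq')]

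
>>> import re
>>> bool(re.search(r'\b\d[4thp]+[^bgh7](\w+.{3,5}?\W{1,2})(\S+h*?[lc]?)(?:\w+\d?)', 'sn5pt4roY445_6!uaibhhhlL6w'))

Pattern: a word boundary (`\b`, zero-width); then a digit, then one or more of one of [4thp], then any character except [bgh7]; then one or more of a word character, then 3 to 5 of any character (lazy), then 1 to 2 of a non-word character (captured); then one or more of a non-whitespace character, then zero or more of a literal 'h' (lazy), then optionally one of [lc] (captured); then one or more of a word character, then optionally a digit (non-capturing group).
`search` walks the string left to right and returns the first match it finds.
Here the pattern never matches, so the call returns None, and `bool(None)` is False.

False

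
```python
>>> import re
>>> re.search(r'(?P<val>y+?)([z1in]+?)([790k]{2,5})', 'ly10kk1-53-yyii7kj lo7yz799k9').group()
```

Pattern: one or more of a literal 'y' (lazy) (captured as 'val'); then one or more of one of [z1in] (lazy) (captured); then 2 to 5 of one of [790k] (captured).
`re.search` scans for the first position where the pattern succeeds.
The match spans [1:6] → 'y10kk'.
Captured: group 1 = 'y', group 2 = '1', group 3 = '0kk'.

'y10kk'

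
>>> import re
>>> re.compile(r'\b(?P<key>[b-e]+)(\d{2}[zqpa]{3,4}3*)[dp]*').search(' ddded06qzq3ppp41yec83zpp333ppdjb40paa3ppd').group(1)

'ddded'

The pattern matches a word boundary (`\b`, zero-width); then one or more of a character in [b-e] (captured as 'key'); then exactly 2 of a digit, then 3 to 4 of one of [zqpa], then zero or more of the literal '3' (captured); then zero or more of one of [dp].
Unlike `match`, `search` isn't anchored — it looks for the pattern anywhere in the string.
The match spans [1:15] → 'ddded06qzq3ppp'.
Captured: group 1 = 'ddded', group 2 = '06qzq3'.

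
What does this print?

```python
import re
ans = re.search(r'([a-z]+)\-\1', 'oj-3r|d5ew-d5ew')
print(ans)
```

`\1` is not a pattern — it's the concrete string captured by group 1, re-applied verbatim.
`re.search` scans for the first position where the pattern succeeds.
Here the pattern never matches, so the call returns None.

None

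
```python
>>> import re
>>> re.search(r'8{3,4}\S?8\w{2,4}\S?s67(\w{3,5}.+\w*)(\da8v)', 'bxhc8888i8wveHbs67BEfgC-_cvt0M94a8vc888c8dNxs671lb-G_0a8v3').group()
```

'8888i8wveHbs67BEfgC-_cvt0M94a8vc888c8dNxs671lb-G_0a8v'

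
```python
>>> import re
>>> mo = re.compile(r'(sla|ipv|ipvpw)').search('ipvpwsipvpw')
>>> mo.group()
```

'ipv'

Alternation isn't longest-match — the leftmost alternative that fits at this position is chosen.
`re.search` tries every starting position until one works.
The match spans [0:3] → 'ipv'.
Captured: group 1 = 'ipv'.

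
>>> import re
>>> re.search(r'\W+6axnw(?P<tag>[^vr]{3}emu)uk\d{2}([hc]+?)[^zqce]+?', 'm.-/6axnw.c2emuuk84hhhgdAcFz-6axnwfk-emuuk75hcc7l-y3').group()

'.-/6axnw.c2emuuk84hh'

Pattern: one or more of a non-word character, then the literal '6a', then the literal 'xnw'; then exactly 3 of any character except [vr], then the literal 'emu' (captured as 'tag'); then the literal 'uk', then exactly 2 of a digit; then one or more of one of [hc] (lazy) (captured); then one or more of any character except [zqce] (lazy).
`re.search` scans for the first position where the pattern succeeds.
The match spans [1:21] → '.-/6axnw.c2emuuk84hh'.
Captured: group 1 = '.c2emu', group 2 = 'h'.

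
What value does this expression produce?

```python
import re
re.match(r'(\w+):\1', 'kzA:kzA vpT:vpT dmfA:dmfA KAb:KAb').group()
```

`re.match` won't scan ahead — the pattern has to work from the very first character.
The match spans [0:7] → 'kzA:kzA'.

'kzA:kzA'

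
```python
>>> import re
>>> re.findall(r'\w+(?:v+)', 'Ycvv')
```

With no groups in the pattern, `findall` gives back each whole match — 1 here.

['Ycvv']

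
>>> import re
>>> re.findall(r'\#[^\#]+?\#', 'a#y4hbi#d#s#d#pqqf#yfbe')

['#y4hbi#', '#s#', '#pqqf#']

With no groups in the pattern, `findall` gives back each whole match — 3 here.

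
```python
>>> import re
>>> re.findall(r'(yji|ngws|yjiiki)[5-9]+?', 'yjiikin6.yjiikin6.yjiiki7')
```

['yjiiki']

Because there's exactly one group, `findall` drops the full match and keeps group 1 from the one hit.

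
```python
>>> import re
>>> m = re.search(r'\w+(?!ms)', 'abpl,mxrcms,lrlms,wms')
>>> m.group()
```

'abpl'

The negative lookaround is zero-width — it rules out positions where the adjacent text would match, without consuming anything.
Unlike `match`, `search` isn't anchored — it looks for the pattern anywhere in the string.
The match spans [0:4] → 'abpl'.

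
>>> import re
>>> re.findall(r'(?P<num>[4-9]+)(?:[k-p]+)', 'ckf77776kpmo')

Because there's exactly one group, `findall` drops the full match and keeps group 1 from the one hit.

['77776']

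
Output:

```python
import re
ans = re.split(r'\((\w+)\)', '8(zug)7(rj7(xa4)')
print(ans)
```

['8', 'zug', '7(rj7', 'xa4', '']

Matches to split on: at [1:6] → '(zug)'; at [11:16] → '(xa4)'.
The group in the pattern means `split` returns the separators' captures alongside the pieces.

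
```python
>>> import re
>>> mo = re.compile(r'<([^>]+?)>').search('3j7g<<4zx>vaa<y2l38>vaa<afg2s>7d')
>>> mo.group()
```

'<<4zx>'

`re.search` tries every starting position until one works.
The match spans [4:10] → '<<4zx>'.
Captured: group 1 = '<4zx'.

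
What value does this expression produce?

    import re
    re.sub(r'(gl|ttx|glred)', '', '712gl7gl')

Every occurrence is swapped for ''.

'7127'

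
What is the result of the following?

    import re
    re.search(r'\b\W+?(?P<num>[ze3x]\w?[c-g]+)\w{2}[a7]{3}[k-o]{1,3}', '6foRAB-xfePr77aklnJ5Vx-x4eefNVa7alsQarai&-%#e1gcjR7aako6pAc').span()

The pattern matches a word boundary (`\b`, zero-width); then one or more of a non-word character (lazy); then one of [ze3x], then optionally a word character, then one or more of a character in [c-g] (captured as 'num'); then exactly 2 of a word character, then exactly 3 of one of [a7]; then 1 to 3 of a character in [k-o].
`search` walks the string left to right and returns the first match it finds.
The match spans [6:18] → '-xfePr77akln'.
Captured: group 1 = 'xfe'.

(6, 18)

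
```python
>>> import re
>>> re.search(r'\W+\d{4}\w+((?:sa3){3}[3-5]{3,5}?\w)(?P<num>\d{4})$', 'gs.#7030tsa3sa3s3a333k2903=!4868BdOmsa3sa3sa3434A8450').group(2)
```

'8450'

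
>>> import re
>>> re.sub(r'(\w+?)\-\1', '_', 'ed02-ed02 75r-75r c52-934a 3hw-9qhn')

'_ _ c52-934a 3hw-9qhn'

A backreference is literal: `\1` must see the identical characters the first group matched.
Matches: at [0:9] → 'ed02-ed02'; at [10:17] → '75r-75r'.
Each match is replaced by '_'.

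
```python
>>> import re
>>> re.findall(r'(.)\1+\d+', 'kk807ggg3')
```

After group 1 captures some text, `\1` only succeeds where that same text appears again.
Scanning left to right: at [0:5] match 'kk807', group 1 = 'k'; at [5:9] match 'ggg3', group 1 = 'g'.
With a single group, `findall` returns only what that group captured — 2 items.

['k', 'g']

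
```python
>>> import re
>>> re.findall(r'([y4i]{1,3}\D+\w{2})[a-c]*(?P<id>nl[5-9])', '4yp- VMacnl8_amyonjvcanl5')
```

[('4yp- VMac', 'nl8'), ('yonjvca', 'nl5')]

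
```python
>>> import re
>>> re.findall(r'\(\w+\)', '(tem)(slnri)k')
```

Matches: at [0:5] → '(tem)'; at [5:12] → '(slnri)'.
With no groups in the pattern, `findall` gives back each whole match — 2 here.

['(tem)', '(slnri)']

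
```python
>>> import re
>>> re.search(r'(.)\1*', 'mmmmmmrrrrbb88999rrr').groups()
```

('m',)

The match spans [0:6] → 'mmmmmm'.
Captured: group 1 = 'm'.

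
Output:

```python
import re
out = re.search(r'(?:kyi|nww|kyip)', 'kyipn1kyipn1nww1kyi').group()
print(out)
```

Alternation isn't longest-match — the leftmost alternative that fits at this position is chosen.
The match spans [0:3] → 'kyi'.

kyi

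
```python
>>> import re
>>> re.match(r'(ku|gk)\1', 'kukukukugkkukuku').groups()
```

After group 1 captures some text, `\1` only succeeds where that same text appears again.
`re.match` only tries the pattern at the start of the string.
The match spans [0:4] → 'kuku'.
Captured: group 1 = 'ku'.

('ku',)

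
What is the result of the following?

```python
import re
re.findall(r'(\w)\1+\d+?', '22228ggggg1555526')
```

['2', 'g', '5']

After group 1 captures some text, `\1` only succeeds where that same text appears again.
With a single group, `findall` returns only what that group captured — 3 items.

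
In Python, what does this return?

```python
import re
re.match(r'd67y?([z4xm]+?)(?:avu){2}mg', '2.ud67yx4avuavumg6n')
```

`re.match` won't scan ahead — the pattern has to work from the very first character.
Here position 0 doesn't satisfy it, so the call returns None.

None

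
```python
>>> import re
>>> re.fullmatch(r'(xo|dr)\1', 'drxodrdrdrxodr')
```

The backreference `\1` re-matches whatever the first group consumed, character for character.
`re.fullmatch` requires the pattern to consume the entire string.
Here the pattern can't cover the whole string, so the call returns None.

None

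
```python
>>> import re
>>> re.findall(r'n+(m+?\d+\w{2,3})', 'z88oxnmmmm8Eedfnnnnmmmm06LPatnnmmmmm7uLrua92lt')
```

['mmmm8Eed', 'mmmm06LPa', 'mmmmm7uLr']

Because there's exactly one group, `findall` drops the full match and keeps group 1 from each hit.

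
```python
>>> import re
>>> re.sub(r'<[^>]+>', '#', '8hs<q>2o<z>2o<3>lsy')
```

'8hs#2o#2o#lsy'

Every occurrence is swapped for '#'.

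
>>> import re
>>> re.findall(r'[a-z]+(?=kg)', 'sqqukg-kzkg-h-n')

['sqqu', 'kz']

The positive lookaround only admits positions where the adjacent text matches; those characters stay outside the span.
Matches: at [0:4] → 'sqqu'; at [7:9] → 'kz'.
No capturing groups, so `findall` returns the 2 full match strings.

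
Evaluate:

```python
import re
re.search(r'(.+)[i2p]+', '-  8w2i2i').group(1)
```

'-  8w2i2'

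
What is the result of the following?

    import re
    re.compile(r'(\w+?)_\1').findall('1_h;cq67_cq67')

['cq67']

The backreference `\1` re-matches whatever the first group consumed, character for character.
`findall` collects group 1 from the one match (1 total).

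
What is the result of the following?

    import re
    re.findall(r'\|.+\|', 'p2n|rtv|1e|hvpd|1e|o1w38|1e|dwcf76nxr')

['|rtv|1e|hvpd|1e|o1w38|1e|']

Since nothing is captured, `findall` lists the 1 matched substring directly.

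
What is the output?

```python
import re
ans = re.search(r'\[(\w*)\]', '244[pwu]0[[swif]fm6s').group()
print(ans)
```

[pwu]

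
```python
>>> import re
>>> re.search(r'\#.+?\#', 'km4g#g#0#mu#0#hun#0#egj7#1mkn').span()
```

(4, 7)

Lazy quantifiers expand one character at a time until the remainder of the pattern can match.
The match spans [4:7] → '#g#'.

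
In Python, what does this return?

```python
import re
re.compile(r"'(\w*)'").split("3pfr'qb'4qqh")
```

Because the pattern has a capturing group, `split` also inserts each captured text between the pieces.

['3pfr', 'qb', '4qqh']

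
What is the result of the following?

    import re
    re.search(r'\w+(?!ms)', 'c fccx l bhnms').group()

'c'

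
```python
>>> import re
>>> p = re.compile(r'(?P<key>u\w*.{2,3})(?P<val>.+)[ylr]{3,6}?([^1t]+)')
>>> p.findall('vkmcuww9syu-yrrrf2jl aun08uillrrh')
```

[('uww9syu-yr', 'rrf2jl aun08uil', 'h')]

With 3 capturing groups, `findall` returns a 3-tuple per match.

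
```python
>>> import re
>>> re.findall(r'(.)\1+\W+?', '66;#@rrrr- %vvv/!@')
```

`\1` is not a pattern — it's the concrete string captured by group 1, re-applied verbatim.
Matches: at [0:3] match '66;', group 1 = '6'; at [5:10] match 'rrrr-', group 1 = 'r'; at [12:16] match 'vvv/', group 1 = 'v'.
With a single group, `findall` returns only what that group captured — 3 items.

['6', 'r', 'v']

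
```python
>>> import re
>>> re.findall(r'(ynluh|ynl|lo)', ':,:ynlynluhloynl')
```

Alternation tries branches left to right and keeps the first one that lets the overall match succeed at that position.
One capturing group, so `findall` returns just the captured substring from each match — 4 in all.

['ynl', 'ynluh', 'lo', 'ynl']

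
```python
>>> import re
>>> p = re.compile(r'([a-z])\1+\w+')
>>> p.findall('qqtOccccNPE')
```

['q']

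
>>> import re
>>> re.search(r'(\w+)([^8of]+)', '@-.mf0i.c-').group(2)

'.c-'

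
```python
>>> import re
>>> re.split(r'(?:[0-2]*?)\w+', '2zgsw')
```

The pattern matches zero or more of a character in [0-2] (lazy) (non-capturing group); then one or more of a word character.
Splitting on the pattern gives 2 pieces.

['', '']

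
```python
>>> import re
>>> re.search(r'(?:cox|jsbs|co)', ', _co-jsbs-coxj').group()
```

Unlike `match`, `search` isn't anchored — it looks for the pattern anywhere in the string.
The match spans [3:5] → 'co'.

'co'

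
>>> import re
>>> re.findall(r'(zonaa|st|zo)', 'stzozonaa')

['st', 'zo', 'zonaa']

Alternation tries branches left to right and keeps the first one that lets the overall match succeed at that position.
With a single group, `findall` returns only what that group captured — 3 items.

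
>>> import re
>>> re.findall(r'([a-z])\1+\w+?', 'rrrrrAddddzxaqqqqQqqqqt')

['r', 'd', 'q', 'q']

A backreference is literal: `\1` must see the identical characters the first group matched.
Walking the string: at [0:6] match 'rrrrrA', group 1 = 'r'; at [6:11] match 'ddddz', group 1 = 'd'; at [13:18] match 'qqqqQ', group 1 = 'q'; at [18:23] match 'qqqqt', group 1 = 'q'.
One capturing group, so `findall` returns just the captured substring from each match — 4 in all.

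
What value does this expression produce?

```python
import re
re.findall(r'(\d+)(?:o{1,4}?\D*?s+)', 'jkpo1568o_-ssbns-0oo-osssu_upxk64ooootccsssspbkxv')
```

Pattern: one or more of a digit (captured); then 1 to 4 of a literal 'o' (lazy), then zero or more of a non-digit (lazy), then one or more of a literal 's' (non-capturing group).
Scanning left to right: at [4:13] match '1568o_-ss', group 1 = '1568'; at [17:25] match '0oo-osss', group 1 = '0'; at [31:44] match '64ooootccssss', group 1 = '64'.
One capturing group, so `findall` returns just the captured substring from each match — 3 in all.

['1568', '0', '64']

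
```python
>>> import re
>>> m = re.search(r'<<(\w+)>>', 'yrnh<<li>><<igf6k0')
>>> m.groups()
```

('li',)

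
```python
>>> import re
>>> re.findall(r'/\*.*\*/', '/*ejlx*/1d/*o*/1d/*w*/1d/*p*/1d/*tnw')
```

['/*ejlx*/1d/*o*/1d/*w*/1d/*p*/']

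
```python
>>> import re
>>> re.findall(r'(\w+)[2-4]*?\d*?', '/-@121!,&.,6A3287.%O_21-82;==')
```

This matches one or more of a word character (captured); then zero or more of a character in [2-4] (lazy), then zero or more of a digit (lazy).
Scanning left to right: at [3:6] match '121', group 1 = '121'; at [11:17] match '6A3287', group 1 = '6A3287'; at [19:23] match 'O_21', group 1 = 'O_21'; at [24:26] match '82', group 1 = '82'.
With a single group, `findall` returns only what that group captured — 4 items.

['121', '6A3287', 'O_21', '82']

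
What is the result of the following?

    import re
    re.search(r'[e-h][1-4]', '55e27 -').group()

'e2'

The match spans [2:4] → 'e2'.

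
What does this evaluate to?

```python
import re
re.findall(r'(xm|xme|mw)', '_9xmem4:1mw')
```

Branches in `(...|...)` are attempted left-to-right; the first branch that allows the whole pattern to succeed is taken.
`findall` collects group 1 from each match (2 total).

['xm', 'mw']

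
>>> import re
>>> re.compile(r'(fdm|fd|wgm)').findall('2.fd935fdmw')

['fd', 'fdm']

Alternation isn't longest-match — the leftmost alternative that fits at this position is chosen.
Walking the string: at [2:4] match 'fd', group 1 = 'fd'; at [7:10] match 'fdm', group 1 = 'fdm'.
`findall` collects group 1 from each match (2 total).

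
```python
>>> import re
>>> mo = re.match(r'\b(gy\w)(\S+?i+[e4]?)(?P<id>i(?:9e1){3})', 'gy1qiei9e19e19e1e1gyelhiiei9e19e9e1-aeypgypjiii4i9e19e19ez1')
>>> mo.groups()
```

('gy1', 'qie', 'i9e19e19e1')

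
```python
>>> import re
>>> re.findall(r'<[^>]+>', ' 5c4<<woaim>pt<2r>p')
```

['<<woaim>', '<2r>']

Matches: at [4:12] → '<<woaim>'; at [14:18] → '<2r>'.
No capturing groups, so `findall` returns the 2 full match strings.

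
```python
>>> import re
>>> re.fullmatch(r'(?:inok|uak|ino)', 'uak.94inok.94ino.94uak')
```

None

`re.fullmatch` is like wrapping the pattern in `^…$` (in single-line mode).
Here there's no way to consume every character, so the call returns None.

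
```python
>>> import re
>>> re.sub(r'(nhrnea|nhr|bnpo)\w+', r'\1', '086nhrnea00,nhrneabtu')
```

'086nhrnea,nhrnea'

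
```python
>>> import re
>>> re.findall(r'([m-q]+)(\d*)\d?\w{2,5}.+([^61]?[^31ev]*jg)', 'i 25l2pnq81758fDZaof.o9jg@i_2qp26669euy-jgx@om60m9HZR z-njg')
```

Pattern: one or more of a character in [m-q] (captured); then zero or more of a digit (captured); then optionally a digit, then 2 to 5 of a word character, then one or more of any character; then optionally any character except [61], then zero or more of any character except [31ev], then the literal 'jg' (captured).
3 groups means the one result is a tuple of 3 captured strings — 1 here.

[('pnq', '81758', 'jg')]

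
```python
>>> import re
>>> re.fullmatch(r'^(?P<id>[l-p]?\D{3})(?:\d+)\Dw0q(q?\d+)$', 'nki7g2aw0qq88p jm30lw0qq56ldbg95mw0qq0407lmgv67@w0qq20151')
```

None

Pattern: anchored at the start of the string; then optionally a character in [l-p], then exactly 3 of a non-digit (captured as 'id'); then one or more of a digit (non-capturing group); then a non-digit, then the literal 'w0q'; then optionally a literal 'q', then one or more of a digit (captured); then anchored at the end.
For `fullmatch`, every character of the input must be accounted for by the pattern.
Here the pattern can't cover the whole string, so the call returns None.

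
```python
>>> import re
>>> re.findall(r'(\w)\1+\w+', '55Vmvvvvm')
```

`\1` has to match the exact text group 1 already captured.
`findall` collects group 1 from the one match (1 total).

['5']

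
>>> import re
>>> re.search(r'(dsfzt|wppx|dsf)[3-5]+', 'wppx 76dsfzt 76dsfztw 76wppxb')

`re.search` tries every starting position until one works.
Here the pattern never matches, so the call returns None.

None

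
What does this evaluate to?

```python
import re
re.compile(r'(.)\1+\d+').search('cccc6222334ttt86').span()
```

(0, 11)

After group 1 captures some text, `\1` only succeeds where that same text appears again.
The match spans [0:11] → 'cccc6222334'.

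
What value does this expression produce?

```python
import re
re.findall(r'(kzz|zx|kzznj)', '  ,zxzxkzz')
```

Scanning left to right: at [3:5] match 'zx', group 1 = 'zx'; at [5:7] match 'zx', group 1 = 'zx'; at [7:10] match 'kzz', group 1 = 'kzz'.
One capturing group, so `findall` returns just the captured substring from each match — 3 in all.

['zx', 'zx', 'kzz']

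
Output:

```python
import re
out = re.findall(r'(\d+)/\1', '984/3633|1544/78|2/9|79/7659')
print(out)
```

[]

`\1` is not a pattern — it's the concrete string captured by group 1, re-applied verbatim.
`findall` collects group 1 from each match (0 total).
Nothing in the string satisfies the pattern, so the list is empty.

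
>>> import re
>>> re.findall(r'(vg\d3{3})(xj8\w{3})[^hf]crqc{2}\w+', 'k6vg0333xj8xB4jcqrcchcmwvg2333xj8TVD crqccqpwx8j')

[('vg2333', 'xj8TVD')]

2 groups means the one result is a tuple of 2 captured strings — 1 here.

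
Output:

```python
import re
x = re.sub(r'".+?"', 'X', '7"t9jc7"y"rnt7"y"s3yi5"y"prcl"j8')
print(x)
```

With the lazy modifier that quantifier settles for the fewest repetitions that let the rest of the pattern succeed (the atoms after it are unaffected and can still be greedy).
`sub` substitutes 'X' at each match site.

7XyXyXyXj8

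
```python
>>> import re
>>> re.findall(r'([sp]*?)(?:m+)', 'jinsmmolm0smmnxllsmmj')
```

The pattern matches zero or more of one of [sp] (lazy) (captured); then one or more of a literal 'm' (non-capturing group).
Matches: at [3:6] match 'smm', group 1 = 's'; at [8:9] match 'm', group 1 = ''; at [10:13] match 'smm', group 1 = 's'; at [17:20] match 'smm', group 1 = 's'.
Because there's exactly one group, `findall` drops the full match and keeps group 1 from each hit.

['s', '', 's', 's']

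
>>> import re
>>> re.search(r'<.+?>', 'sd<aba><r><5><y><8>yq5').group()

'<aba>'

With the lazy modifier that quantifier settles for the fewest repetitions that let the rest of the pattern succeed (the atoms after it are unaffected and can still be greedy).
Unlike `match`, `search` isn't anchored — it looks for the pattern anywhere in the string.
The match spans [2:7] → '<aba>'.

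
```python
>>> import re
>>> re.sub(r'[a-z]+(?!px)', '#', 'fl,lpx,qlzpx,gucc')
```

The negative lookaround is zero-width — it rules out positions where the adjacent text would match, without consuming anything.
Matches: at [0:2] → 'fl'; at [3:6] → 'lpx'; at [7:12] → 'qlzpx'; at [13:17] → 'gucc'.
Every occurrence is swapped for '#'.

'#,#,#,#'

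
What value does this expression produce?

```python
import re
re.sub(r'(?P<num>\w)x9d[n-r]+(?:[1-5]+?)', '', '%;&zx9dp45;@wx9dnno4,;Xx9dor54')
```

'%;&5;@,;4'

Pattern: a word character (captured as 'num'); then the literal 'x9d', then one or more of a character in [n-r]; then one or more of a character in [1-5] (lazy) (non-capturing group).
Matches: at [3:9] → 'zx9dp4'; at [12:20] → 'wx9dnno4'; at [22:29] → 'Xx9dor5'.
Each match is replaced by ''.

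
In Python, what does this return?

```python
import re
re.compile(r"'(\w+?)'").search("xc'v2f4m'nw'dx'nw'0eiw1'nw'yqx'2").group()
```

`re.search` tries every starting position until one works.
The match spans [2:9] → "'v2f4m'".
Captured: group 1 = 'v2f4m'.

"'v2f4m'"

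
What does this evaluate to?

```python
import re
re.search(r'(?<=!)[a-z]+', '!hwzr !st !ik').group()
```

'hwzr'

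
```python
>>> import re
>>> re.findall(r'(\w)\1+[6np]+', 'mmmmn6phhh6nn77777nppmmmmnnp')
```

After group 1 captures some text, `\1` only succeeds where that same text appears again.
Walking the string: at [0:7] match 'mmmmn6p', group 1 = 'm'; at [7:13] match 'hhh6nn', group 1 = 'h'; at [13:21] match '77777npp', group 1 = '7'; at [21:28] match 'mmmmnnp', group 1 = 'm'.
One capturing group, so `findall` returns just the captured substring from each match — 4 in all.

['m', 'h', '7', 'm']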